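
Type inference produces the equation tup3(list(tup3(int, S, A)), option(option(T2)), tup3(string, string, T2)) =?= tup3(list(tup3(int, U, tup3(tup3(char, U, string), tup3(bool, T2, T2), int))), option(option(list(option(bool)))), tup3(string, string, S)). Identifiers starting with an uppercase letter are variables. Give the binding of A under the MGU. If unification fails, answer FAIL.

Decompose tup3/3: list(tup3(int, S, A)) =?= list(tup3(int, U, tup3(tup3(char, U, string), tup3(bool, T2, T2), int))),  option(option(T2)) =?= option(option(list(option(bool)))),  tup3(string, string, T2) =?= tup3(string, string, S).
Decompose list/1: tup3(int, S, A) =?= tup3(int, U, tup3(tup3(char, U, string), tup3(bool, T2, T2), int)).
Decompose tup3/3: int =?= int,  S =?= U,  A =?= tup3(tup3(char, U, string), tup3(bool, T2, T2), int).
Delete trivial equation int =?= int.
Bind S := U; substituting into the one remaining equation that mentions S gives: tup3(string, string, T2) =?= tup3(string, string, U).
Bind A := tup3(tup3(char, U, string), tup3(bool, T2, T2), int); no other remaining equation mentions A.
Decompose option/1: option(T2) =?= option(list(option(bool))).
Decompose option/1: T2 =?= list(option(bool)).
Bind T2 := list(option(bool)); substituting into the remaining equation gives: tup3(string, string, list(option(bool))) =?= tup3(string, string, U). Substituting into the earlier binding gives A := tup3(tup3(char, U, string), tup3(bool, list(option(bool)), list(option(bool))), int).
Decompose tup3/3: string =?= string,  string =?= string,  list(option(bool)) =?= U.
Delete trivial equation string =?= string.
Delete trivial equation string =?= string.
Bind U := list(option(bool)). Substituting into the earlier bindings gives S := list(option(bool)), A := tup3(tup3(char, list(option(bool)), string), tup3(bool, list(option(bool)), list(option(bool))), int).
MGU = { S ↦ list(option(bool)), A ↦ tup3(tup3(char, list(option(bool)), string), tup3(bool, list(option(bool)), list(option(bool))), int), T2 ↦ list(option(bool)), U ↦ list(option(bool)) }, so A ↦ tup3(tup3(char, list(option(bool)), string), tup3(bool, list(option(bool)), list(option(bool))), int).

tup3(tup3(char, list(option(bool)), string), tup3(bool, list(option(bool)), list(option(bool))), int)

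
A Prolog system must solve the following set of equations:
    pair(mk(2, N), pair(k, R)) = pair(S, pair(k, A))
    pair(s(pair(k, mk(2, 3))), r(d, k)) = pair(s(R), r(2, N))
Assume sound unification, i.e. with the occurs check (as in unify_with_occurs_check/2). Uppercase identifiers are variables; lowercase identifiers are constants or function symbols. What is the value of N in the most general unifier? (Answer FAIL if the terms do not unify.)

FAIL

Decompose pair/2: mk(2, N) = S,  pair(k, R) = pair(k, A).
Bind S := mk(2, N); no other remaining equation mentions S.
Decompose pair/2: k = k,  R = A.
Delete trivial equation k = k.
Bind R := A; substituting into the remaining equation gives: pair(s(pair(k, mk(2, 3))), r(d, k)) = pair(s(A), r(2, N)).
Decompose pair/2: s(pair(k, mk(2, 3))) = s(A),  r(d, k) = r(2, N).
Decompose s/1: pair(k, mk(2, 3)) = A.
Bind A := pair(k, mk(2, 3)); no other remaining equation mentions A. Substituting into the earlier binding gives R := pair(k, mk(2, 3)).
Decompose r/2: d = 2,  k = N.
Clash: constants d and 2 differ; no unifier exists.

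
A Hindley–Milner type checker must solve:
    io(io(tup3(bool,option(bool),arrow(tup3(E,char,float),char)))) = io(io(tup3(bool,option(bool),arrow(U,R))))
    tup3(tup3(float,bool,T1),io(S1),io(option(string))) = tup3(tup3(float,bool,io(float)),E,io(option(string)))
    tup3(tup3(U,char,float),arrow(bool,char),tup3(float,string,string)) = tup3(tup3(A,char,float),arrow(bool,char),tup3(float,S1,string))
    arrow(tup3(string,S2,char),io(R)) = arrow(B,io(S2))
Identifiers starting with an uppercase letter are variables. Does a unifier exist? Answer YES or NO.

YES

Decompose io/1: io(tup3(bool,option(bool),arrow(tup3(E,char,float),char))) = io(tup3(bool,option(bool),arrow(U,R))).
Decompose io/1: tup3(bool,option(bool),arrow(tup3(E,char,float),char)) = tup3(bool,option(bool),arrow(U,R)).
Decompose tup3/3: bool = bool,  option(bool) = option(bool),  arrow(tup3(E,char,float),char) = arrow(U,R).
Delete trivial equation bool = bool.
Delete trivial equation option(bool) = option(bool).
Decompose arrow/2: tup3(E,char,float) = U,  char = R.
Bind U := tup3(E,char,float); substituting into the one remaining equation that mentions U gives: tup3(tup3(tup3(E,char,float),char,float),arrow(bool,char),tup3(float,string,string)) = tup3(tup3(A,char,float),arrow(bool,char),tup3(float,S1,string)).
Bind R := char; substituting into the one remaining equation that mentions R gives: arrow(tup3(string,S2,char),io(char)) = arrow(B,io(S2)).
Decompose tup3/3: tup3(float,bool,T1) = tup3(float,bool,io(float)),  io(S1) = E,  io(option(string)) = io(option(string)).
Decompose tup3/3: float = float,  bool = bool,  T1 = io(float).
Delete trivial equation float = float.
Delete trivial equation bool = bool.
Bind T1 := io(float); no other remaining equation mentions T1.
Bind E := io(S1); substituting into the one remaining equation that mentions E gives: tup3(tup3(tup3(io(S1),char,float),char,float),arrow(bool,char),tup3(float,string,string)) = tup3(tup3(A,char,float),arrow(bool,char),tup3(float,S1,string)). Substituting into the earlier binding gives U := tup3(io(S1),char,float).
Delete trivial equation io(option(string)) = io(option(string)).
Decompose tup3/3: tup3(tup3(io(S1),char,float),char,float) = tup3(A,char,float),  arrow(bool,char) = arrow(bool,char),  tup3(float,string,string) = tup3(float,S1,string).
Decompose tup3/3: tup3(io(S1),char,float) = A,  char = char,  float = float.
Bind A := tup3(io(S1),char,float); no other remaining equation mentions A.
Delete trivial equation char = char.
Delete trivial equation float = float.
Delete trivial equation arrow(bool,char) = arrow(bool,char).
Decompose tup3/3: float = float,  string = S1,  string = string.
Delete trivial equation float = float.
Bind S1 := string; no other remaining equation mentions S1. Substituting into the earlier bindings gives U := tup3(io(string),char,float), E := io(string), A := tup3(io(string),char,float).
Delete trivial equation string = string.
Decompose arrow/2: tup3(string,S2,char) = B,  io(char) = io(S2).
Bind B := tup3(string,S2,char); no other remaining equation mentions B.
Decompose io/1: char = S2.
Bind S2 := char. Substituting into the earlier binding gives B := tup3(string,char,char).
No equations remain and no clash or occurs-check failure arose, so a unifier exists.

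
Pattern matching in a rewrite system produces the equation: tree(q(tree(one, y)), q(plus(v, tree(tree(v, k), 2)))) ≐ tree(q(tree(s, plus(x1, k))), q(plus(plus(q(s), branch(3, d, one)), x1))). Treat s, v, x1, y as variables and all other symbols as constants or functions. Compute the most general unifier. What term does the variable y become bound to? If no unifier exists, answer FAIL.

Decompose tree/2: q(tree(one, y)) ≐ q(tree(s, plus(x1, k))),  q(plus(v, tree(tree(v, k), 2))) ≐ q(plus(plus(q(s), branch(3, d, one)), x1)).
Decompose q/1: tree(one, y) ≐ tree(s, plus(x1, k)).
Decompose tree/2: one ≐ s,  y ≐ plus(x1, k).
Bind s := one; substituting into the one remaining equation that mentions s gives: q(plus(v, tree(tree(v, k), 2))) ≐ q(plus(plus(q(one), branch(3, d, one)), x1)).
Bind y := plus(x1, k); no other remaining equation mentions y.
Decompose q/1: plus(v, tree(tree(v, k), 2)) ≐ plus(plus(q(one), branch(3, d, one)), x1).
Decompose plus/2: v ≐ plus(q(one), branch(3, d, one)),  tree(tree(v, k), 2) ≐ x1.
Bind v := plus(q(one), branch(3, d, one)); substituting into the remaining equation gives: tree(tree(plus(q(one), branch(3, d, one)), k), 2) ≐ x1.
Bind x1 := tree(tree(plus(q(one), branch(3, d, one)), k), 2). Substituting into the earlier binding gives y := plus(tree(tree(plus(q(one), branch(3, d, one)), k), 2), k).
MGU = { s -> one, y -> plus(tree(tree(plus(q(one), branch(3, d, one)), k), 2), k), v -> plus(q(one), branch(3, d, one)), x1 -> tree(tree(plus(q(one), branch(3, d, one)), k), 2) }, so y -> plus(tree(tree(plus(q(one), branch(3, d, one)), k), 2), k).

plus(tree(tree(plus(q(one), branch(3, d, one)), k), 2), k)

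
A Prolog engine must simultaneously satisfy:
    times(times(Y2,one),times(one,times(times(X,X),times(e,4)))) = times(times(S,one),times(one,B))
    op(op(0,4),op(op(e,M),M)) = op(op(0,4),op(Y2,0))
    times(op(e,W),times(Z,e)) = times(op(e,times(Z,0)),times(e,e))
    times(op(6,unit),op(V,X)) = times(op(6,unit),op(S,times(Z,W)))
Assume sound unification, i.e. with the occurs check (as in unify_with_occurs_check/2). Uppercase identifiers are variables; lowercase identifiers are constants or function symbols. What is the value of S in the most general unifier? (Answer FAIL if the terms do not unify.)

op(e,0)

Decompose times/2: times(Y2,one) = times(S,one),  times(one,times(times(X,X),times(e,4))) = times(one,B).
Decompose times/2: Y2 = S,  one = one.
Bind Y2 := S; substituting into the one remaining equation that mentions Y2 gives: op(op(0,4),op(op(e,M),M)) = op(op(0,4),op(S,0)).
Delete trivial equation one = one.
Decompose times/2: one = one,  times(times(X,X),times(e,4)) = B.
Delete trivial equation one = one.
Bind B := times(times(X,X),times(e,4)); no other remaining equation mentions B.
Decompose op/2: op(0,4) = op(0,4),  op(op(e,M),M) = op(S,0).
Delete trivial equation op(0,4) = op(0,4).
Decompose op/2: op(e,M) = S,  M = 0.
Bind S := op(e,M); substituting into the one remaining equation that mentions S gives: times(op(6,unit),op(V,X)) = times(op(6,unit),op(op(e,M),times(Z,W))). Substituting into the earlier binding gives Y2 := op(e,M).
Bind M := 0; substituting into the one remaining equation that mentions M gives: times(op(6,unit),op(V,X)) = times(op(6,unit),op(op(e,0),times(Z,W))). Substituting into the earlier bindings gives Y2 := op(e,0), S := op(e,0).
Decompose times/2: op(e,W) = op(e,times(Z,0)),  times(Z,e) = times(e,e).
Decompose op/2: e = e,  W = times(Z,0).
Delete trivial equation e = e.
Bind W := times(Z,0); substituting into the one remaining equation that mentions W gives: times(op(6,unit),op(V,X)) = times(op(6,unit),op(op(e,0),times(Z,times(Z,0)))).
Decompose times/2: Z = e,  e = e.
Bind Z := e; substituting into the one remaining equation that mentions Z gives: times(op(6,unit),op(V,X)) = times(op(6,unit),op(op(e,0),times(e,times(e,0)))). Substituting into the earlier binding gives W := times(e,0).
Delete trivial equation e = e.
Decompose times/2: op(6,unit) = op(6,unit),  op(V,X) = op(op(e,0),times(e,times(e,0))).
Delete trivial equation op(6,unit) = op(6,unit).
Decompose op/2: V = op(e,0),  X = times(e,times(e,0)).
Bind V := op(e,0); no other remaining equation mentions V.
Bind X := times(e,times(e,0)). Substituting into the earlier binding gives B := times(times(times(e,times(e,0)),times(e,times(e,0))),times(e,4)).
MGU = { Y2 -> op(e,0), B -> times(times(times(e,times(e,0)),times(e,times(e,0))),times(e,4)), S -> op(e,0), M -> 0, W -> times(e,0), Z -> e, V -> op(e,0), X -> times(e,times(e,0)) }, so S -> op(e,0).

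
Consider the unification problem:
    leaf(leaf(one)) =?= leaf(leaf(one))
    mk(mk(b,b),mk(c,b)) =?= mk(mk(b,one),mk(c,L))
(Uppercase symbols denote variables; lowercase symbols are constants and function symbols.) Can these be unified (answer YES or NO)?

NO

Delete trivial equation leaf(leaf(one)) =?= leaf(leaf(one)).
Decompose mk/2: mk(b,b) =?= mk(b,one),  mk(c,b) =?= mk(c,L).
Decompose mk/2: b =?= b,  b =?= one.
Delete trivial equation b =?= b.
Clash: constants b and one differ; no unifier exists.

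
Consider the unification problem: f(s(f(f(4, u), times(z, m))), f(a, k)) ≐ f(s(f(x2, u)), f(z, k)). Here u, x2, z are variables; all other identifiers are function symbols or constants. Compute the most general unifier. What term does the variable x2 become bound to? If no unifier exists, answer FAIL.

Decompose f/2: s(f(f(4, u), times(z, m))) ≐ s(f(x2, u)),  f(a, k) ≐ f(z, k).
Decompose s/1: f(f(4, u), times(z, m)) ≐ f(x2, u).
Decompose f/2: f(4, u) ≐ x2,  times(z, m) ≐ u.
Bind x2 := f(4, u); no other remaining equation mentions x2.
Bind u := times(z, m); no other remaining equation mentions u. Substituting into the earlier binding gives x2 := f(4, times(z, m)).
Decompose f/2: a ≐ z,  k ≐ k.
Bind z := a; no other remaining equation mentions z. Substituting into the earlier bindings gives x2 := f(4, times(a, m)), u := times(a, m).
Delete trivial equation k ≐ k.
MGU = { x2 := f(4, times(a, m)), u := times(a, m), z := a }, so x2 := f(4, times(a, m)).

f(4, times(a, m))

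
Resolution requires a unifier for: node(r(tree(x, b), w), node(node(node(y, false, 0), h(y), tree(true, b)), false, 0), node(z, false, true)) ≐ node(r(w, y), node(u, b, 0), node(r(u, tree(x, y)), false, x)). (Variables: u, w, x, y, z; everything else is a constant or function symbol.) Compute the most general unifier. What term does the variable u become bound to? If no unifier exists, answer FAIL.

FAIL

Decompose node/3: r(tree(x, b), w) ≐ r(w, y),  node(node(node(y, false, 0), h(y), tree(true, b)), false, 0) ≐ node(u, b, 0),  node(z, false, true) ≐ node(r(u, tree(x, y)), false, x).
Decompose r/2: tree(x, b) ≐ w,  w ≐ y.
Bind w := tree(x, b); substituting into the one remaining equation that mentions w gives: tree(x, b) ≐ y.
Bind y := tree(x, b); substituting into the remaining equations gives: node(node(node(tree(x, b), false, 0), h(tree(x, b)), tree(true, b)), false, 0) ≐ node(u, b, 0),  node(z, false, true) ≐ node(r(u, tree(x, tree(x, b))), false, x).
Decompose node/3: node(node(tree(x, b), false, 0), h(tree(x, b)), tree(true, b)) ≐ u,  false ≐ b,  0 ≐ 0.
Bind u := node(node(tree(x, b), false, 0), h(tree(x, b)), tree(true, b)); substituting into the one remaining equation that mentions u gives: node(z, false, true) ≐ node(r(node(node(tree(x, b), false, 0), h(tree(x, b)), tree(true, b)), tree(x, tree(x, b))), false, x).
Clash: constants false and b differ; no unifier exists.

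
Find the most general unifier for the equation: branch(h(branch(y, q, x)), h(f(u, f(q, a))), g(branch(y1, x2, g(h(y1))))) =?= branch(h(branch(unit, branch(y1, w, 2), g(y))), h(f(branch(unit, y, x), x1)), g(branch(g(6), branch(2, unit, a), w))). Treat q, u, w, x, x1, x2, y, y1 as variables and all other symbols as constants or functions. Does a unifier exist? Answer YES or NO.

Decompose branch/3: h(branch(y, q, x)) =?= h(branch(unit, branch(y1, w, 2), g(y))),  h(f(u, f(q, a))) =?= h(f(branch(unit, y, x), x1)),  g(branch(y1, x2, g(h(y1)))) =?= g(branch(g(6), branch(2, unit, a), w)).
Decompose h/1: branch(y, q, x) =?= branch(unit, branch(y1, w, 2), g(y)).
Decompose branch/3: y =?= unit,  q =?= branch(y1, w, 2),  x =?= g(y).
Bind y := unit; substituting into the 2 remaining equations that mention y gives: x =?= g(unit),  h(f(u, f(q, a))) =?= h(f(branch(unit, unit, x), x1)).
Bind q := branch(y1, w, 2); substituting into the one remaining equation that mentions q gives: h(f(u, f(branch(y1, w, 2), a))) =?= h(f(branch(unit, unit, x), x1)).
Bind x := g(unit); substituting into the one remaining equation that mentions x gives: h(f(u, f(branch(y1, w, 2), a))) =?= h(f(branch(unit, unit, g(unit)), x1)).
Decompose h/1: f(u, f(branch(y1, w, 2), a)) =?= f(branch(unit, unit, g(unit)), x1).
Decompose f/2: u =?= branch(unit, unit, g(unit)),  f(branch(y1, w, 2), a) =?= x1.
Bind u := branch(unit, unit, g(unit)); no other remaining equation mentions u.
Bind x1 := f(branch(y1, w, 2), a); no other remaining equation mentions x1.
Decompose g/1: branch(y1, x2, g(h(y1))) =?= branch(g(6), branch(2, unit, a), w).
Decompose branch/3: y1 =?= g(6),  x2 =?= branch(2, unit, a),  g(h(y1)) =?= w.
Bind y1 := g(6); substituting into the one remaining equation that mentions y1 gives: g(h(g(6))) =?= w. Substituting into the earlier bindings gives q := branch(g(6), w, 2), x1 := f(branch(g(6), w, 2), a).
Bind x2 := branch(2, unit, a); no other remaining equation mentions x2.
Bind w := g(h(g(6))). Substituting into the earlier bindings gives q := branch(g(6), g(h(g(6))), 2), x1 := f(branch(g(6), g(h(g(6))), 2), a).
No equations remain and no clash or occurs-check failure arose, so a unifier exists.

YES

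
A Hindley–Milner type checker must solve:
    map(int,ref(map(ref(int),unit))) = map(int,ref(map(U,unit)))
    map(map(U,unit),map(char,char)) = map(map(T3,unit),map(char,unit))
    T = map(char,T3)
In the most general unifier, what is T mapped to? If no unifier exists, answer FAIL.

Decompose map/2: int = int,  ref(map(ref(int),unit)) = ref(map(U,unit)).
Delete trivial equation int = int.
Decompose ref/1: map(ref(int),unit) = map(U,unit).
Decompose map/2: ref(int) = U,  unit = unit.
Bind U := ref(int); substituting into the one remaining equation that mentions U gives: map(map(ref(int),unit),map(char,char)) = map(map(T3,unit),map(char,unit)).
Delete trivial equation unit = unit.
Decompose map/2: map(ref(int),unit) = map(T3,unit),  map(char,char) = map(char,unit).
Decompose map/2: ref(int) = T3,  unit = unit.
Bind T3 := ref(int); substituting into the one remaining equation that mentions T3 gives: T = map(char,ref(int)).
Delete trivial equation unit = unit.
Decompose map/2: char = char,  char = unit.
Delete trivial equation char = char.
Clash: constants char and unit differ; no unifier exists.

FAIL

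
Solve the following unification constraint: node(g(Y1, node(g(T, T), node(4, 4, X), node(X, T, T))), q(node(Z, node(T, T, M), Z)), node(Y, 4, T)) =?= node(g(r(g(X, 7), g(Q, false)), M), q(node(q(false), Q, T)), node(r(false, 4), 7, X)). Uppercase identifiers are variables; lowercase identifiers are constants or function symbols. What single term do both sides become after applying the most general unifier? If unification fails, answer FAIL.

FAIL

Decompose node/3: g(Y1, node(g(T, T), node(4, 4, X), node(X, T, T))) =?= g(r(g(X, 7), g(Q, false)), M),  q(node(Z, node(T, T, M), Z)) =?= q(node(q(false), Q, T)),  node(Y, 4, T) =?= node(r(false, 4), 7, X).
Decompose g/2: Y1 =?= r(g(X, 7), g(Q, false)),  node(g(T, T), node(4, 4, X), node(X, T, T)) =?= M.
Bind Y1 := r(g(X, 7), g(Q, false)); no other remaining equation mentions Y1.
Bind M := node(g(T, T), node(4, 4, X), node(X, T, T)); substituting into the one remaining equation that mentions M gives: q(node(Z, node(T, T, node(g(T, T), node(4, 4, X), node(X, T, T))), Z)) =?= q(node(q(false), Q, T)).
Decompose q/1: node(Z, node(T, T, node(g(T, T), node(4, 4, X), node(X, T, T))), Z) =?= node(q(false), Q, T).
Decompose node/3: Z =?= q(false),  node(T, T, node(g(T, T), node(4, 4, X), node(X, T, T))) =?= Q,  Z =?= T.
Bind Z := q(false); substituting into the one remaining equation that mentions Z gives: q(false) =?= T.
Bind Q := node(T, T, node(g(T, T), node(4, 4, X), node(X, T, T))); no other remaining equation mentions Q. Substituting into the earlier binding gives Y1 := r(g(X, 7), g(node(T, T, node(g(T, T), node(4, 4, X), node(X, T, T))), false)).
Bind T := q(false); substituting into the remaining equation gives: node(Y, 4, q(false)) =?= node(r(false, 4), 7, X). Substituting into the earlier bindings gives Y1 := r(g(X, 7), g(node(q(false), q(false), node(g(q(false), q(false)), node(4, 4, X), node(X, q(false), q(false)))), false)), M := node(g(q(false), q(false)), node(4, 4, X), node(X, q(false), q(false))), Q := node(q(false), q(false), node(g(q(false), q(false)), node(4, 4, X), node(X, q(false), q(false)))).
Decompose node/3: Y =?= r(false, 4),  4 =?= 7,  q(false) =?= X.
Bind Y := r(false, 4); no other remaining equation mentions Y.
Clash: constants 4 and 7 differ; no unifier exists.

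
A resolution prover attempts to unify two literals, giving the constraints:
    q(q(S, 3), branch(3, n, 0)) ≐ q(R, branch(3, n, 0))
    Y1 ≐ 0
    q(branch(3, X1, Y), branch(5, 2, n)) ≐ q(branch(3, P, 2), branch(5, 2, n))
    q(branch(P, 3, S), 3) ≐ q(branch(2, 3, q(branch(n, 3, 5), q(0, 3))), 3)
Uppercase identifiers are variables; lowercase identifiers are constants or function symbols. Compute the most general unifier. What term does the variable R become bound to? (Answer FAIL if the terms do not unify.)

q(q(branch(n, 3, 5), q(0, 3)), 3)

Decompose q/2: q(S, 3) ≐ R,  branch(3, n, 0) ≐ branch(3, n, 0).
Bind R := q(S, 3); no other remaining equation mentions R.
Delete trivial equation branch(3, n, 0) ≐ branch(3, n, 0).
Bind Y1 := 0; no other remaining equation mentions Y1.
Decompose q/2: branch(3, X1, Y) ≐ branch(3, P, 2),  branch(5, 2, n) ≐ branch(5, 2, n).
Decompose branch/3: 3 ≐ 3,  X1 ≐ P,  Y ≐ 2.
Delete trivial equation 3 ≐ 3.
Bind X1 := P; no other remaining equation mentions X1.
Bind Y := 2; no other remaining equation mentions Y.
Delete trivial equation branch(5, 2, n) ≐ branch(5, 2, n).
Decompose q/2: branch(P, 3, S) ≐ branch(2, 3, q(branch(n, 3, 5), q(0, 3))),  3 ≐ 3.
Decompose branch/3: P ≐ 2,  3 ≐ 3,  S ≐ q(branch(n, 3, 5), q(0, 3)).
Bind P := 2; no other remaining equation mentions P. Substituting into the earlier binding gives X1 := 2.
Delete trivial equation 3 ≐ 3.
Bind S := q(branch(n, 3, 5), q(0, 3)); no other remaining equation mentions S. Substituting into the earlier binding gives R := q(q(branch(n, 3, 5), q(0, 3)), 3).
Delete trivial equation 3 ≐ 3.
MGU = { R -> q(q(branch(n, 3, 5), q(0, 3)), 3), Y1 -> 0, X1 -> 2, Y -> 2, P -> 2, S -> q(branch(n, 3, 5), q(0, 3)) }, so R -> q(q(branch(n, 3, 5), q(0, 3)), 3).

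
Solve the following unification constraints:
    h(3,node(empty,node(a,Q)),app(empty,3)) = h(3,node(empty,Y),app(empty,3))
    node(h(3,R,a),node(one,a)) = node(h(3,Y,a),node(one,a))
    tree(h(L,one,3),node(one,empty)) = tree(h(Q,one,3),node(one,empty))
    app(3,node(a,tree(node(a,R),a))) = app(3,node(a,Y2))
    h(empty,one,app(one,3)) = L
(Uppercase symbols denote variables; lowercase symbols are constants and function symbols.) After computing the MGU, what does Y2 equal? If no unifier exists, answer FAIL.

Decompose h/3: 3 = 3,  node(empty,node(a,Q)) = node(empty,Y),  app(empty,3) = app(empty,3).
Delete trivial equation 3 = 3.
Decompose node/2: empty = empty,  node(a,Q) = Y.
Delete trivial equation empty = empty.
Bind Y := node(a,Q); substituting into the one remaining equation that mentions Y gives: node(h(3,R,a),node(one,a)) = node(h(3,node(a,Q),a),node(one,a)).
Delete trivial equation app(empty,3) = app(empty,3).
Decompose node/2: h(3,R,a) = h(3,node(a,Q),a),  node(one,a) = node(one,a).
Decompose h/3: 3 = 3,  R = node(a,Q),  a = a.
Delete trivial equation 3 = 3.
Bind R := node(a,Q); substituting into the one remaining equation that mentions R gives: app(3,node(a,tree(node(a,node(a,Q)),a))) = app(3,node(a,Y2)).
Delete trivial equation a = a.
Delete trivial equation node(one,a) = node(one,a).
Decompose tree/2: h(L,one,3) = h(Q,one,3),  node(one,empty) = node(one,empty).
Decompose h/3: L = Q,  one = one,  3 = 3.
Bind L := Q; substituting into the one remaining equation that mentions L gives: h(empty,one,app(one,3)) = Q.
Delete trivial equation one = one.
Delete trivial equation 3 = 3.
Delete trivial equation node(one,empty) = node(one,empty).
Decompose app/2: 3 = 3,  node(a,tree(node(a,node(a,Q)),a)) = node(a,Y2).
Delete trivial equation 3 = 3.
Decompose node/2: a = a,  tree(node(a,node(a,Q)),a) = Y2.
Delete trivial equation a = a.
Bind Y2 := tree(node(a,node(a,Q)),a); no other remaining equation mentions Y2.
Bind Q := h(empty,one,app(one,3)). Substituting into the earlier bindings gives Y := node(a,h(empty,one,app(one,3))), R := node(a,h(empty,one,app(one,3))), L := h(empty,one,app(one,3)), Y2 := tree(node(a,node(a,h(empty,one,app(one,3)))),a).
MGU = { Y ↦ node(a,h(empty,one,app(one,3))), R ↦ node(a,h(empty,one,app(one,3))), L ↦ h(empty,one,app(one,3)), Y2 ↦ tree(node(a,node(a,h(empty,one,app(one,3)))),a), Q ↦ h(empty,one,app(one,3)) }, so Y2 ↦ tree(node(a,node(a,h(empty,one,app(one,3)))),a).

tree(node(a,node(a,h(empty,one,app(one,3)))),a)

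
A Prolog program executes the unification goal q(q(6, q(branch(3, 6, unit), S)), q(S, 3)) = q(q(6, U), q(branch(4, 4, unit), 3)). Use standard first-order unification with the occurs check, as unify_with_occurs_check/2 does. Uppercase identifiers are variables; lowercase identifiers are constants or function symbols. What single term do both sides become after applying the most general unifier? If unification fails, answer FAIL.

q(q(6, q(branch(3, 6, unit), branch(4, 4, unit))), q(branch(4, 4, unit), 3))

Decompose q/2: q(6, q(branch(3, 6, unit), S)) = q(6, U),  q(S, 3) = q(branch(4, 4, unit), 3).
Decompose q/2: 6 = 6,  q(branch(3, 6, unit), S) = U.
Delete trivial equation 6 = 6.
Bind U := q(branch(3, 6, unit), S); no other remaining equation mentions U.
Decompose q/2: S = branch(4, 4, unit),  3 = 3.
Bind S := branch(4, 4, unit); no other remaining equation mentions S. Substituting into the earlier binding gives U := q(branch(3, 6, unit), branch(4, 4, unit)).
Delete trivial equation 3 = 3.
Applying the MGU to either side gives q(q(6, q(branch(3, 6, unit), branch(4, 4, unit))), q(branch(4, 4, unit), 3)).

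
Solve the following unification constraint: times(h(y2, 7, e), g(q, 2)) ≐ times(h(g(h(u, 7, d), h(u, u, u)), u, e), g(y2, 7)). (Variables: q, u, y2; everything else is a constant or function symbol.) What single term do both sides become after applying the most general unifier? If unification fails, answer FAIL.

FAIL

Decompose times/2: h(y2, 7, e) ≐ h(g(h(u, 7, d), h(u, u, u)), u, e),  g(q, 2) ≐ g(y2, 7).
Decompose h/3: y2 ≐ g(h(u, 7, d), h(u, u, u)),  7 ≐ u,  e ≐ e.
Bind y2 := g(h(u, 7, d), h(u, u, u)); substituting into the one remaining equation that mentions y2 gives: g(q, 2) ≐ g(g(h(u, 7, d), h(u, u, u)), 7).
Bind u := 7; substituting into the one remaining equation that mentions u gives: g(q, 2) ≐ g(g(h(7, 7, d), h(7, 7, 7)), 7). Substituting into the earlier binding gives y2 := g(h(7, 7, d), h(7, 7, 7)).
Delete trivial equation e ≐ e.
Decompose g/2: q ≐ g(h(7, 7, d), h(7, 7, 7)),  2 ≐ 7.
Bind q := g(h(7, 7, d), h(7, 7, 7)); no other remaining equation mentions q.
Clash: constants 2 and 7 differ; no unifier exists.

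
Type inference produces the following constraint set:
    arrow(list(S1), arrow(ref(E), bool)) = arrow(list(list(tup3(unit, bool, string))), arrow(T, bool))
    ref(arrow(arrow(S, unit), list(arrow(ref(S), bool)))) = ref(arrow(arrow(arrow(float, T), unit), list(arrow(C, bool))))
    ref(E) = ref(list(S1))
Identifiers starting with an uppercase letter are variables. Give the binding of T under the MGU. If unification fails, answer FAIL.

Decompose arrow/2: list(S1) = list(list(tup3(unit, bool, string))),  arrow(ref(E), bool) = arrow(T, bool).
Decompose list/1: S1 = list(tup3(unit, bool, string)).
Bind S1 := list(tup3(unit, bool, string)); substituting into the one remaining equation that mentions S1 gives: ref(E) = ref(list(list(tup3(unit, bool, string)))).
Decompose arrow/2: ref(E) = T,  bool = bool.
Bind T := ref(E); substituting into the one remaining equation that mentions T gives: ref(arrow(arrow(S, unit), list(arrow(ref(S), bool)))) = ref(arrow(arrow(arrow(float, ref(E)), unit), list(arrow(C, bool)))).
Delete trivial equation bool = bool.
Decompose ref/1: arrow(arrow(S, unit), list(arrow(ref(S), bool))) = arrow(arrow(arrow(float, ref(E)), unit), list(arrow(C, bool))).
Decompose arrow/2: arrow(S, unit) = arrow(arrow(float, ref(E)), unit),  list(arrow(ref(S), bool)) = list(arrow(C, bool)).
Decompose arrow/2: S = arrow(float, ref(E)),  unit = unit.
Bind S := arrow(float, ref(E)); substituting into the one remaining equation that mentions S gives: list(arrow(ref(arrow(float, ref(E))), bool)) = list(arrow(C, bool)).
Delete trivial equation unit = unit.
Decompose list/1: arrow(ref(arrow(float, ref(E))), bool) = arrow(C, bool).
Decompose arrow/2: ref(arrow(float, ref(E))) = C,  bool = bool.
Bind C := ref(arrow(float, ref(E))); no other remaining equation mentions C.
Delete trivial equation bool = bool.
Decompose ref/1: E = list(list(tup3(unit, bool, string))).
Bind E := list(list(tup3(unit, bool, string))). Substituting into the earlier bindings gives T := ref(list(list(tup3(unit, bool, string)))), S := arrow(float, ref(list(list(tup3(unit, bool, string))))), C := ref(arrow(float, ref(list(list(tup3(unit, bool, string)))))).
MGU = { S1 ↦ list(tup3(unit, bool, string)), T ↦ ref(list(list(tup3(unit, bool, string)))), S ↦ arrow(float, ref(list(list(tup3(unit, bool, string))))), C ↦ ref(arrow(float, ref(list(list(tup3(unit, bool, string)))))), E ↦ list(list(tup3(unit, bool, string))) }, so T ↦ ref(list(list(tup3(unit, bool, string)))).

ref(list(list(tup3(unit, bool, string))))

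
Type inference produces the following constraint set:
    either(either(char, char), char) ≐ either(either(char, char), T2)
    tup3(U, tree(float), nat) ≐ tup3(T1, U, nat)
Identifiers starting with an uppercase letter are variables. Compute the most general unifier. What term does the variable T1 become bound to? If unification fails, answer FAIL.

Decompose either/2: either(char, char) ≐ either(char, char),  char ≐ T2.
Delete trivial equation either(char, char) ≐ either(char, char).
Bind T2 := char; no other remaining equation mentions T2.
Decompose tup3/3: U ≐ T1,  tree(float) ≐ U,  nat ≐ nat.
Bind U := T1; substituting into the one remaining equation that mentions U gives: tree(float) ≐ T1.
Bind T1 := tree(float); no other remaining equation mentions T1. Substituting into the earlier binding gives U := tree(float).
Delete trivial equation nat ≐ nat.
MGU = { T2 ↦ char, U ↦ tree(float), T1 ↦ tree(float) }, so T1 ↦ tree(float).

tree(float)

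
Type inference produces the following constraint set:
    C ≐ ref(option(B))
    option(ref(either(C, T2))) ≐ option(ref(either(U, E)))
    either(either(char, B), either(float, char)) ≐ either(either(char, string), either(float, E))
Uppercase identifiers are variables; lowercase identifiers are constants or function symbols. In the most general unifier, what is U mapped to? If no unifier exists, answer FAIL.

Bind C := ref(option(B)); substituting into the one remaining equation that mentions C gives: option(ref(either(ref(option(B)), T2))) ≐ option(ref(either(U, E))).
Decompose option/1: ref(either(ref(option(B)), T2)) ≐ ref(either(U, E)).
Decompose ref/1: either(ref(option(B)), T2) ≐ either(U, E).
Decompose either/2: ref(option(B)) ≐ U,  T2 ≐ E.
Bind U := ref(option(B)); no other remaining equation mentions U.
Bind T2 := E; no other remaining equation mentions T2.
Decompose either/2: either(char, B) ≐ either(char, string),  either(float, char) ≐ either(float, E).
Decompose either/2: char ≐ char,  B ≐ string.
Delete trivial equation char ≐ char.
Bind B := string; no other remaining equation mentions B. Substituting into the earlier bindings gives C := ref(option(string)), U := ref(option(string)).
Decompose either/2: float ≐ float,  char ≐ E.
Delete trivial equation float ≐ float.
Bind E := char. Substituting into the earlier binding gives T2 := char.
MGU = { C ↦ ref(option(string)), U ↦ ref(option(string)), T2 ↦ char, B ↦ string, E ↦ char }, so U ↦ ref(option(string)).

ref(option(string))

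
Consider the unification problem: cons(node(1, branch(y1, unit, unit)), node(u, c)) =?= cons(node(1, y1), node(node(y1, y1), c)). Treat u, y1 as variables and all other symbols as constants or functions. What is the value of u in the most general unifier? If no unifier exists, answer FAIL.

Decompose cons/2: node(1, branch(y1, unit, unit)) =?= node(1, y1),  node(u, c) =?= node(node(y1, y1), c).
Decompose node/2: 1 =?= 1,  branch(y1, unit, unit) =?= y1.
Delete trivial equation 1 =?= 1.
Occurs check fails: y1 occurs in branch(y1, unit, unit); the equation y1 =?= branch(y1, unit, unit) has no finite solution.

FAIL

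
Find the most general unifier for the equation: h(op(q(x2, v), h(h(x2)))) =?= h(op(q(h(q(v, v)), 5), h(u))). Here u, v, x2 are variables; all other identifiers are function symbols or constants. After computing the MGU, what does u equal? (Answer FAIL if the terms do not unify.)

Decompose h/1: op(q(x2, v), h(h(x2))) =?= op(q(h(q(v, v)), 5), h(u)).
Decompose op/2: q(x2, v) =?= q(h(q(v, v)), 5),  h(h(x2)) =?= h(u).
Decompose q/2: x2 =?= h(q(v, v)),  v =?= 5.
Bind x2 := h(q(v, v)); substituting into the one remaining equation that mentions x2 gives: h(h(h(q(v, v)))) =?= h(u).
Bind v := 5; substituting into the remaining equation gives: h(h(h(q(5, 5)))) =?= h(u). Substituting into the earlier binding gives x2 := h(q(5, 5)).
Decompose h/1: h(h(q(5, 5))) =?= u.
Bind u := h(h(q(5, 5))).
MGU = { x2 ↦ h(q(5, 5)), v ↦ 5, u ↦ h(h(q(5, 5))) }, so u ↦ h(h(q(5, 5))).

h(h(q(5, 5)))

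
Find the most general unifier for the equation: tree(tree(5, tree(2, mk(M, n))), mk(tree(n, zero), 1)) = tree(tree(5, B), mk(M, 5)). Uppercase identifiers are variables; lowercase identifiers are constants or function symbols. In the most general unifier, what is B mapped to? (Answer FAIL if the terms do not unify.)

FAIL

Decompose tree/2: tree(5, tree(2, mk(M, n))) = tree(5, B),  mk(tree(n, zero), 1) = mk(M, 5).
Decompose tree/2: 5 = 5,  tree(2, mk(M, n)) = B.
Delete trivial equation 5 = 5.
Bind B := tree(2, mk(M, n)); no other remaining equation mentions B.
Decompose mk/2: tree(n, zero) = M,  1 = 5.
Bind M := tree(n, zero); no other remaining equation mentions M. Substituting into the earlier binding gives B := tree(2, mk(tree(n, zero), n)).
Clash: constants 1 and 5 differ; no unifier exists.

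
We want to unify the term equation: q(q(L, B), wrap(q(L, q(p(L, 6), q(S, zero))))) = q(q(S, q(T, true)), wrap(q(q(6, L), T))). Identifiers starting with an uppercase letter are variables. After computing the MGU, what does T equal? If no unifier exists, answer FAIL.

FAIL

Decompose q/2: q(L, B) = q(S, q(T, true)),  wrap(q(L, q(p(L, 6), q(S, zero)))) = wrap(q(q(6, L), T)).
Decompose q/2: L = S,  B = q(T, true).
Bind L := S; substituting into the one remaining equation that mentions L gives: wrap(q(S, q(p(S, 6), q(S, zero)))) = wrap(q(q(6, S), T)).
Bind B := q(T, true); no other remaining equation mentions B.
Decompose wrap/1: q(S, q(p(S, 6), q(S, zero))) = q(q(6, S), T).
Decompose q/2: S = q(6, S),  q(p(S, 6), q(S, zero)) = T.
Occurs check fails: S occurs in q(6, S); the equation S = q(6, S) has no finite solution.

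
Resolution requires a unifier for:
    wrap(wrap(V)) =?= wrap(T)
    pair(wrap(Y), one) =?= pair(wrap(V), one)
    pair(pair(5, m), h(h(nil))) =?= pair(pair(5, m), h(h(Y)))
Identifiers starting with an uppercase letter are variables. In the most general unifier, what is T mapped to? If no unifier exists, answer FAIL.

wrap(nil)

Decompose wrap/1: wrap(V) =?= T.
Bind T := wrap(V); no other remaining equation mentions T.
Decompose pair/2: wrap(Y) =?= wrap(V),  one =?= one.
Decompose wrap/1: Y =?= V.
Bind Y := V; substituting into the one remaining equation that mentions Y gives: pair(pair(5, m), h(h(nil))) =?= pair(pair(5, m), h(h(V))).
Delete trivial equation one =?= one.
Decompose pair/2: pair(5, m) =?= pair(5, m),  h(h(nil)) =?= h(h(V)).
Delete trivial equation pair(5, m) =?= pair(5, m).
Decompose h/1: h(nil) =?= h(V).
Decompose h/1: nil =?= V.
Bind V := nil. Substituting into the earlier bindings gives T := wrap(nil), Y := nil.
MGU = { T -> wrap(nil), Y -> nil, V -> nil }, so T -> wrap(nil).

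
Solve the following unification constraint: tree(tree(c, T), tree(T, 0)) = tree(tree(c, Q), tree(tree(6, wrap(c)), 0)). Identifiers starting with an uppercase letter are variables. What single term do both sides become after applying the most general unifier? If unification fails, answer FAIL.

Decompose tree/2: tree(c, T) = tree(c, Q),  tree(T, 0) = tree(tree(6, wrap(c)), 0).
Decompose tree/2: c = c,  T = Q.
Delete trivial equation c = c.
Bind T := Q; substituting into the remaining equation gives: tree(Q, 0) = tree(tree(6, wrap(c)), 0).
Decompose tree/2: Q = tree(6, wrap(c)),  0 = 0.
Bind Q := tree(6, wrap(c)); no other remaining equation mentions Q. Substituting into the earlier binding gives T := tree(6, wrap(c)).
Delete trivial equation 0 = 0.
Applying the MGU to either side gives tree(tree(c, tree(6, wrap(c))), tree(tree(6, wrap(c)), 0)).

tree(tree(c, tree(6, wrap(c))), tree(tree(6, wrap(c)), 0))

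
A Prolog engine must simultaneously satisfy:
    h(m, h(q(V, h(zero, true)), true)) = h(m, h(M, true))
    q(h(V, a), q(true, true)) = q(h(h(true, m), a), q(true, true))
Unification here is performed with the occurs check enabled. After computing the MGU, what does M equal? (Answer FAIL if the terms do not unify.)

Decompose h/2: m = m,  h(q(V, h(zero, true)), true) = h(M, true).
Delete trivial equation m = m.
Decompose h/2: q(V, h(zero, true)) = M,  true = true.
Bind M := q(V, h(zero, true)); no other remaining equation mentions M.
Delete trivial equation true = true.
Decompose q/2: h(V, a) = h(h(true, m), a),  q(true, true) = q(true, true).
Decompose h/2: V = h(true, m),  a = a.
Bind V := h(true, m); no other remaining equation mentions V. Substituting into the earlier binding gives M := q(h(true, m), h(zero, true)).
Delete trivial equation a = a.
Delete trivial equation q(true, true) = q(true, true).
MGU = { M ↦ q(h(true, m), h(zero, true)), V ↦ h(true, m) }, so M ↦ q(h(true, m), h(zero, true)).

q(h(true, m), h(zero, true))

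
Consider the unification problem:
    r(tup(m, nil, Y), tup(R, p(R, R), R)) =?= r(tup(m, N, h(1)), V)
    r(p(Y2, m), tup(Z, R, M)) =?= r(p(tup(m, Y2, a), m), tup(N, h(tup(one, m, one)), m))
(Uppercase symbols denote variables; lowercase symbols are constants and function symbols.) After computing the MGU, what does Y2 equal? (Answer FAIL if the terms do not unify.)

Decompose r/2: tup(m, nil, Y) =?= tup(m, N, h(1)),  tup(R, p(R, R), R) =?= V.
Decompose tup/3: m =?= m,  nil =?= N,  Y =?= h(1).
Delete trivial equation m =?= m.
Bind N := nil; substituting into the one remaining equation that mentions N gives: r(p(Y2, m), tup(Z, R, M)) =?= r(p(tup(m, Y2, a), m), tup(nil, h(tup(one, m, one)), m)).
Bind Y := h(1); no other remaining equation mentions Y.
Bind V := tup(R, p(R, R), R); no other remaining equation mentions V.
Decompose r/2: p(Y2, m) =?= p(tup(m, Y2, a), m),  tup(Z, R, M) =?= tup(nil, h(tup(one, m, one)), m).
Decompose p/2: Y2 =?= tup(m, Y2, a),  m =?= m.
Occurs check fails: Y2 occurs in tup(m, Y2, a); the equation Y2 =?= tup(m, Y2, a) has no finite solution.

FAIL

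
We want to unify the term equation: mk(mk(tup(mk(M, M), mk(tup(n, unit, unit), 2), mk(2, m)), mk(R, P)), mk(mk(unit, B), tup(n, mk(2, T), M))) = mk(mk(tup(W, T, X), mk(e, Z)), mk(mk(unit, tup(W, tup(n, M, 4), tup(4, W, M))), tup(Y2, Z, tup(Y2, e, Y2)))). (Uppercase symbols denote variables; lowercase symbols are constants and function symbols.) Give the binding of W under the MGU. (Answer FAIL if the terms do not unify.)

Decompose mk/2: mk(tup(mk(M, M), mk(tup(n, unit, unit), 2), mk(2, m)), mk(R, P)) = mk(tup(W, T, X), mk(e, Z)),  mk(mk(unit, B), tup(n, mk(2, T), M)) = mk(mk(unit, tup(W, tup(n, M, 4), tup(4, W, M))), tup(Y2, Z, tup(Y2, e, Y2))).
Decompose mk/2: tup(mk(M, M), mk(tup(n, unit, unit), 2), mk(2, m)) = tup(W, T, X),  mk(R, P) = mk(e, Z).
Decompose tup/3: mk(M, M) = W,  mk(tup(n, unit, unit), 2) = T,  mk(2, m) = X.
Bind W := mk(M, M); substituting into the one remaining equation that mentions W gives: mk(mk(unit, B), tup(n, mk(2, T), M)) = mk(mk(unit, tup(mk(M, M), tup(n, M, 4), tup(4, mk(M, M), M))), tup(Y2, Z, tup(Y2, e, Y2))).
Bind T := mk(tup(n, unit, unit), 2); substituting into the one remaining equation that mentions T gives: mk(mk(unit, B), tup(n, mk(2, mk(tup(n, unit, unit), 2)), M)) = mk(mk(unit, tup(mk(M, M), tup(n, M, 4), tup(4, mk(M, M), M))), tup(Y2, Z, tup(Y2, e, Y2))).
Bind X := mk(2, m); no other remaining equation mentions X.
Decompose mk/2: R = e,  P = Z.
Bind R := e; no other remaining equation mentions R.
Bind P := Z; no other remaining equation mentions P.
Decompose mk/2: mk(unit, B) = mk(unit, tup(mk(M, M), tup(n, M, 4), tup(4, mk(M, M), M))),  tup(n, mk(2, mk(tup(n, unit, unit), 2)), M) = tup(Y2, Z, tup(Y2, e, Y2)).
Decompose mk/2: unit = unit,  B = tup(mk(M, M), tup(n, M, 4), tup(4, mk(M, M), M)).
Delete trivial equation unit = unit.
Bind B := tup(mk(M, M), tup(n, M, 4), tup(4, mk(M, M), M)); no other remaining equation mentions B.
Decompose tup/3: n = Y2,  mk(2, mk(tup(n, unit, unit), 2)) = Z,  M = tup(Y2, e, Y2).
Bind Y2 := n; substituting into the one remaining equation that mentions Y2 gives: M = tup(n, e, n).
Bind Z := mk(2, mk(tup(n, unit, unit), 2)); no other remaining equation mentions Z. Substituting into the earlier binding gives P := mk(2, mk(tup(n, unit, unit), 2)).
Bind M := tup(n, e, n). Substituting into the earlier bindings gives W := mk(tup(n, e, n), tup(n, e, n)), B := tup(mk(tup(n, e, n), tup(n, e, n)), tup(n, tup(n, e, n), 4), tup(4, mk(tup(n, e, n), tup(n, e, n)), tup(n, e, n))).
MGU = { W -> mk(tup(n, e, n), tup(n, e, n)), T -> mk(tup(n, unit, unit), 2), X -> mk(2, m), R -> e, P -> mk(2, mk(tup(n, unit, unit), 2)), B -> tup(mk(tup(n, e, n), tup(n, e, n)), tup(n, tup(n, e, n), 4), tup(4, mk(tup(n, e, n), tup(n, e, n)), tup(n, e, n))), Y2 -> n, Z -> mk(2, mk(tup(n, unit, unit), 2)), M -> tup(n, e, n) }, so W -> mk(tup(n, e, n), tup(n, e, n)).

mk(tup(n, e, n), tup(n, e, n))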